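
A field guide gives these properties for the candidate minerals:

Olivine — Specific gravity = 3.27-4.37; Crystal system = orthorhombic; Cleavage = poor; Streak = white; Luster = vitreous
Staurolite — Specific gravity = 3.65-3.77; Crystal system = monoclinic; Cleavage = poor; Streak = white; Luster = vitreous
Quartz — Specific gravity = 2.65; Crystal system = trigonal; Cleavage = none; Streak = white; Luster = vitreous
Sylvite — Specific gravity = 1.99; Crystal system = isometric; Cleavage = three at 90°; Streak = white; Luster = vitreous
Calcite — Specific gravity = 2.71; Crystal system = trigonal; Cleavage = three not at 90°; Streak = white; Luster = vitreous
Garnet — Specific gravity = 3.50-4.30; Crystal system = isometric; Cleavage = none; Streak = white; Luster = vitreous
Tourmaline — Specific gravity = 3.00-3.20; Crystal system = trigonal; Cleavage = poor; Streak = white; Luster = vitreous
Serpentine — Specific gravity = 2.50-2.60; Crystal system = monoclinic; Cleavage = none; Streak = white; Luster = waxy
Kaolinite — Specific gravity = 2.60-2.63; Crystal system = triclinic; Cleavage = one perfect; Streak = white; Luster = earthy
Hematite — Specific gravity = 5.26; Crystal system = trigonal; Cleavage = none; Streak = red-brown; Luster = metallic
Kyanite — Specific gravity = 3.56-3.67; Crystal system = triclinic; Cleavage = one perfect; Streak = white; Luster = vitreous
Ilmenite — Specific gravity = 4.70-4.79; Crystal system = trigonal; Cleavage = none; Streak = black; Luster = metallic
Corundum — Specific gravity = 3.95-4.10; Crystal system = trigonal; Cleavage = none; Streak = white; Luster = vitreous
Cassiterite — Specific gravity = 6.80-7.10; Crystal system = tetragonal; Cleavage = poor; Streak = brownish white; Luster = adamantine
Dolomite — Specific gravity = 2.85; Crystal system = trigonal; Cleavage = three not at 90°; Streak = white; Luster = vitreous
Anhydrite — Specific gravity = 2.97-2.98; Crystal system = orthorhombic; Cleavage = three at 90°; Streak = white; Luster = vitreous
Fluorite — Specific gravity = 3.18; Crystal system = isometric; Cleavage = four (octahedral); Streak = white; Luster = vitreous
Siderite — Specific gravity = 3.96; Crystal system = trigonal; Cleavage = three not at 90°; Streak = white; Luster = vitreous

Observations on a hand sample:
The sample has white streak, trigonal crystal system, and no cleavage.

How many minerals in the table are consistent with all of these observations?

White streak is inconsistent with Hematite, Ilmenite, Cassiterite.
Trigonal crystal system: narrows the field to Quartz, Calcite, Tourmaline, Corundum, Dolomite, Siderite.
No cleavage: only Quartz, Corundum remain.
Consistent with every observation: Corundum, Quartz.
That is 2 minerals.

2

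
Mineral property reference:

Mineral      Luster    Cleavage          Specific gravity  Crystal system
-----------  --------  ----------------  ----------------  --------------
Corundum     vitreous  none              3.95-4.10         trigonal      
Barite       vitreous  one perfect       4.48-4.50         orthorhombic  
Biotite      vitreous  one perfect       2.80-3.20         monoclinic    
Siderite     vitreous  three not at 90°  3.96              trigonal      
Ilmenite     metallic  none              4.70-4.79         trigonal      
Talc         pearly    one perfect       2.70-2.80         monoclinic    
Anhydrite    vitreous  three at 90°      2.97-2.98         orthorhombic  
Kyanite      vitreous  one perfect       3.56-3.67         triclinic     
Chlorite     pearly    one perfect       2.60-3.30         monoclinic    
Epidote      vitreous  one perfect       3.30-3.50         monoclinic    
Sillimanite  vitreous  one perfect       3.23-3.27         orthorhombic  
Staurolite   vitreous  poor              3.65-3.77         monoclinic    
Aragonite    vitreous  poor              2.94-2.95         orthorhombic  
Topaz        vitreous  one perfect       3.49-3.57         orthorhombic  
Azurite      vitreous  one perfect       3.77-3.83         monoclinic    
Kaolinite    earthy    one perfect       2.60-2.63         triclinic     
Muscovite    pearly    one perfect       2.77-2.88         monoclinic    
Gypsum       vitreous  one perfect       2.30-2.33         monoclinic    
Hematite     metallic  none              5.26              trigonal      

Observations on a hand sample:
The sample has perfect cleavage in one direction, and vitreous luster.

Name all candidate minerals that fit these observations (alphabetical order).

Perfect cleavage in one direction: only Barite, Biotite, Talc, Kyanite, Chlorite, Epidote, Sillimanite, Topaz, Azurite, Kaolinite, Muscovite, Gypsum remain.
Vitreous luster is inconsistent with Talc, Chlorite, Kaolinite, Muscovite.
The minerals that satisfy all observations are Azurite, Barite, Biotite, Epidote, Gypsum, Kyanite, Sillimanite, Topaz.

Azurite, Barite, Biotite, Epidote, Gypsum, Kyanite, Sillimanite, Topaz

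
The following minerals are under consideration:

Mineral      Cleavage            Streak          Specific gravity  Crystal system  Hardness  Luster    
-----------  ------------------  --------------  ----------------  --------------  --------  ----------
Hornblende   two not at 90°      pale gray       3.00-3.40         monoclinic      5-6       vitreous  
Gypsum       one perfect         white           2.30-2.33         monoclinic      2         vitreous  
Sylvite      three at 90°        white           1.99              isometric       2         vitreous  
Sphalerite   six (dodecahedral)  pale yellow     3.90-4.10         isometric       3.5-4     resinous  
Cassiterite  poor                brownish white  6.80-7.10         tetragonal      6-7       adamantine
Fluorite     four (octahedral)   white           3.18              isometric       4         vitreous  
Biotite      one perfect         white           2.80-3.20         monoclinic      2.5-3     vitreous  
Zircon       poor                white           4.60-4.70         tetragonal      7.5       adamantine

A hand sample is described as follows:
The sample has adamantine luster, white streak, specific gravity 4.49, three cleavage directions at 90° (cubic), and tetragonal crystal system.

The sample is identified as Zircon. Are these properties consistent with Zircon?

Inconsistent

Adamantine luster — matches Zircon (adamantine luster).
White streak — matches Zircon (white streak).
Specific gravity 4.49 — Zircon has SG 4.60-4.70; which does not match.
Three cleavage directions at 90° (cubic) — Zircon has cleavage poor; which does not match.
Tetragonal crystal system — matches Zircon (tetragonal system).
2 of the observed properties are inconsistent with Zircon.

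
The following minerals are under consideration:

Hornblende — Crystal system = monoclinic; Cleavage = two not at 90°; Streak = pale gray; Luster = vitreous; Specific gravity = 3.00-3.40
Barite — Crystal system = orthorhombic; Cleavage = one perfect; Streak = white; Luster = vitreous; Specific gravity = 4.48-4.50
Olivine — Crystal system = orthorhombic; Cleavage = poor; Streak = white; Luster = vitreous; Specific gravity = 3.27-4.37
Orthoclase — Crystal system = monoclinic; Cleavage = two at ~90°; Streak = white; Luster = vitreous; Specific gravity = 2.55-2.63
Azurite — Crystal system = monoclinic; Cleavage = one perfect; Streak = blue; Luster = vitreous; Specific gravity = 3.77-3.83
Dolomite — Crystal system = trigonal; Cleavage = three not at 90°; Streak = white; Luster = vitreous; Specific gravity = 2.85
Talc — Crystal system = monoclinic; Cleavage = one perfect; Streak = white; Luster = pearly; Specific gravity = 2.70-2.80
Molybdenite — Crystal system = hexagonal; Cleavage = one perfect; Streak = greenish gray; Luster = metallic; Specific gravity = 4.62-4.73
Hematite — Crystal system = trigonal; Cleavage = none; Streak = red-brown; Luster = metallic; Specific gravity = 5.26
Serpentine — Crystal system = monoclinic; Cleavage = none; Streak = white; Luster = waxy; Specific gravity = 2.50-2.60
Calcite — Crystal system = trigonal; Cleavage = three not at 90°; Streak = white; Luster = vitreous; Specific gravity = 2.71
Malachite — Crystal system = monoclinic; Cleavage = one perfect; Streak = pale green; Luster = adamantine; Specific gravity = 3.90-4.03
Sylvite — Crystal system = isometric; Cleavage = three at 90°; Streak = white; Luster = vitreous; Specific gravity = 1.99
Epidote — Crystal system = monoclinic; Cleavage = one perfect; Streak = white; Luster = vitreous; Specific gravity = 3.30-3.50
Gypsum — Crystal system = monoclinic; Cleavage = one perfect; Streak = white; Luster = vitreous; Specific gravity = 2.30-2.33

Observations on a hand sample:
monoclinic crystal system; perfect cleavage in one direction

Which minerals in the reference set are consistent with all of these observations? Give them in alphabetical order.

Monoclinic crystal system: narrows the field to Hornblende, Orthoclase, Azurite, Talc, Serpentine, Malachite, Epidote, Gypsum.
Perfect cleavage in one direction is inconsistent with Hornblende, Orthoclase, Serpentine.
The minerals that satisfy all observations are Azurite, Epidote, Gypsum, Malachite, Talc.

Azurite, Epidote, Gypsum, Malachite, Talc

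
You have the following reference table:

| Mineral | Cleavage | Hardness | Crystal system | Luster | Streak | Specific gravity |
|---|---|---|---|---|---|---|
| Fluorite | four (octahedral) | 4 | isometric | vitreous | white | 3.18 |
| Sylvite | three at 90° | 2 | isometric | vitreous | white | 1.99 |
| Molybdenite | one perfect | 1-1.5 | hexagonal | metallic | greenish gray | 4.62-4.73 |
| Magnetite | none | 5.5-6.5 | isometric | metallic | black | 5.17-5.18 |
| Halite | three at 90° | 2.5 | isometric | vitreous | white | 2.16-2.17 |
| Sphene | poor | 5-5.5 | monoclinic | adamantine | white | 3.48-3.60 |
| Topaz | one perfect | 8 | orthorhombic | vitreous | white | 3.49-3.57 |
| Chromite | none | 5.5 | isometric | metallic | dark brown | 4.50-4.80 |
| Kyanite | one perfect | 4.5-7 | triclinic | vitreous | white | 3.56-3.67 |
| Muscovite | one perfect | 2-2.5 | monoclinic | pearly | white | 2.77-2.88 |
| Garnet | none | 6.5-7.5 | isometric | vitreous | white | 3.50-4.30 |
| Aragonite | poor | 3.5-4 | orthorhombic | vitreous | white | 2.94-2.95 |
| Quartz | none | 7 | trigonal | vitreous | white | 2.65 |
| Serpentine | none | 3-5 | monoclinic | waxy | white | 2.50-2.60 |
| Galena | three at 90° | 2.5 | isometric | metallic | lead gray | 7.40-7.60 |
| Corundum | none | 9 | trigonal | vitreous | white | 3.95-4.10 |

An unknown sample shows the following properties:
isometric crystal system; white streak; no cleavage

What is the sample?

Isometric crystal system: only Fluorite, Sylvite, Magnetite, Halite, Chromite, Garnet, Galena remain.
White streak is inconsistent with Magnetite, Chromite, Galena.
No cleavage: narrows the field to Garnet.
Only Garnet satisfies all observations.

Garnet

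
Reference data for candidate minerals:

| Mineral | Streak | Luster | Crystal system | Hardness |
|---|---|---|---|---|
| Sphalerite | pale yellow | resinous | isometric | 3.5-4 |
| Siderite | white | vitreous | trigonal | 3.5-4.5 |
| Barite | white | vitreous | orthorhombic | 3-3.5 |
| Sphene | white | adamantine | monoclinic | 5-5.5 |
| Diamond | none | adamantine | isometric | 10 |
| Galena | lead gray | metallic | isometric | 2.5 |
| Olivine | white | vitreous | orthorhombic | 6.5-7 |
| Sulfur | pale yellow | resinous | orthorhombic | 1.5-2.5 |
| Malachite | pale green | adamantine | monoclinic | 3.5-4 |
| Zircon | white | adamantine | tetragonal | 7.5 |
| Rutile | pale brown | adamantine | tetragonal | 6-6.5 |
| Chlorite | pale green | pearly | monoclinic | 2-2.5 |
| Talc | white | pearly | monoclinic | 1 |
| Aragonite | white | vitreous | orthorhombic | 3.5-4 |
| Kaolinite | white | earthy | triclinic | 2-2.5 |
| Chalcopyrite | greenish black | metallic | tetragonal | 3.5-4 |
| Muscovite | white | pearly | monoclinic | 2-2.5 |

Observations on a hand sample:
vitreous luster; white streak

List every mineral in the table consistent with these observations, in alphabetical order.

Aragonite, Barite, Olivine, Siderite

Vitreous luster — narrows the field to Siderite, Barite, Olivine, Aragonite.
White streak — all remaining candidates fit.
The minerals that satisfy all observations are Aragonite, Barite, Olivine, Siderite.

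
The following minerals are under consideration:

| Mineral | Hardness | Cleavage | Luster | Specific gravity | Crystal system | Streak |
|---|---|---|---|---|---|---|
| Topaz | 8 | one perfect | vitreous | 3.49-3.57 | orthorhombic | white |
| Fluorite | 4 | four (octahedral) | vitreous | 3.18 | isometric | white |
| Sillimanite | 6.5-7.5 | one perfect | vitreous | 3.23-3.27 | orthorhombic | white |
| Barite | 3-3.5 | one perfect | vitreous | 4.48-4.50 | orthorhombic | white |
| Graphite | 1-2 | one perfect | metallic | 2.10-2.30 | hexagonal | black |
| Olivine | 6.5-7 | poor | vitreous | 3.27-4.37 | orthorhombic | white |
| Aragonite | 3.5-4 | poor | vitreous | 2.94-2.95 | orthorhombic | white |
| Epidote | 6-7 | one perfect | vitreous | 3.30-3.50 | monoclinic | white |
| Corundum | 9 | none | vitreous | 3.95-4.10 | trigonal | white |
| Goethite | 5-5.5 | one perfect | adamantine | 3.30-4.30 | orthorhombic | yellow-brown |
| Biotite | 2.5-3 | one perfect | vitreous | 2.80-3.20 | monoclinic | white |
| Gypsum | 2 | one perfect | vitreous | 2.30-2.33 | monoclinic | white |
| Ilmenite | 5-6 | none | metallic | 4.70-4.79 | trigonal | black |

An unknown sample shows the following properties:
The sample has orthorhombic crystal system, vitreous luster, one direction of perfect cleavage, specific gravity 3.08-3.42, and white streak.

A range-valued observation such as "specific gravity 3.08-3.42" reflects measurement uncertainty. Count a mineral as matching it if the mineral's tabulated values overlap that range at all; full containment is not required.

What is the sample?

Sillimanite

Orthorhombic crystal system: narrows the field to Topaz, Sillimanite, Barite, Olivine, Aragonite, Goethite.
Vitreous luster eliminates Goethite.
One direction of perfect cleavage eliminates Olivine, Aragonite.
Specific gravity 3.08-3.42: only Sillimanite remains.
White streak: no further eliminations.
The only mineral consistent with every observation is Sillimanite.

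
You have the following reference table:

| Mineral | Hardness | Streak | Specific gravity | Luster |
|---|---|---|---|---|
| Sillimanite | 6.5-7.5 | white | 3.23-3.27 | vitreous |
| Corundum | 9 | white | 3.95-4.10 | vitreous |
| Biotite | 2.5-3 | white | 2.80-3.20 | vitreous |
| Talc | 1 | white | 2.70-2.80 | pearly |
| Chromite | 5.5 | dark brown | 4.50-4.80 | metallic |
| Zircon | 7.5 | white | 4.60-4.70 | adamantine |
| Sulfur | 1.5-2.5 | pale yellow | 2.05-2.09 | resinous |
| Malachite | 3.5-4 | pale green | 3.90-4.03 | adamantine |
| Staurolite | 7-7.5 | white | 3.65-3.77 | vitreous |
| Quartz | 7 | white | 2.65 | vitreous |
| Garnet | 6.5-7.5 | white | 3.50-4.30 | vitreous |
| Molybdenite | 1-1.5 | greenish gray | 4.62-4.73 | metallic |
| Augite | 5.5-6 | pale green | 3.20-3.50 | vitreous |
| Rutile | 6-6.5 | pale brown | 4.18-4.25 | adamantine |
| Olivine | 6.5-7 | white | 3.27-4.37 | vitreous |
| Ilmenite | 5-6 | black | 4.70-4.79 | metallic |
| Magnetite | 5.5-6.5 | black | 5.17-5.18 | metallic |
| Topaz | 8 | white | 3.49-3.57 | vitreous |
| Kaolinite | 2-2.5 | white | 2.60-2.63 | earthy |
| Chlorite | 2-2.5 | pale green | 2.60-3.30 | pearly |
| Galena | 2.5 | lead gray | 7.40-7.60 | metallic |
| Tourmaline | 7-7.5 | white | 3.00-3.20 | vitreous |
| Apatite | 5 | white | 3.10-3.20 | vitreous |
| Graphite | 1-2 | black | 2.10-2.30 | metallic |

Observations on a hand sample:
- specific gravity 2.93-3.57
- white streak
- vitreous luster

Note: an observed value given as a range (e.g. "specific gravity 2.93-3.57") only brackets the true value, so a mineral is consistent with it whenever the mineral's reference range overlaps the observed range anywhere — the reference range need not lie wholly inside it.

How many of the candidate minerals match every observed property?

7

Specific gravity 2.93-3.57 — only Sillimanite, Biotite, Garnet, Augite, Olivine, Topaz, Chlorite, Tourmaline, Apatite remain.
White streak excludes Augite, Chlorite.
Vitreous luster — every remaining candidate is consistent.
Consistent with every observation: Apatite, Biotite, Garnet, Olivine, Sillimanite, Topaz, Tourmaline.
That is 7 minerals.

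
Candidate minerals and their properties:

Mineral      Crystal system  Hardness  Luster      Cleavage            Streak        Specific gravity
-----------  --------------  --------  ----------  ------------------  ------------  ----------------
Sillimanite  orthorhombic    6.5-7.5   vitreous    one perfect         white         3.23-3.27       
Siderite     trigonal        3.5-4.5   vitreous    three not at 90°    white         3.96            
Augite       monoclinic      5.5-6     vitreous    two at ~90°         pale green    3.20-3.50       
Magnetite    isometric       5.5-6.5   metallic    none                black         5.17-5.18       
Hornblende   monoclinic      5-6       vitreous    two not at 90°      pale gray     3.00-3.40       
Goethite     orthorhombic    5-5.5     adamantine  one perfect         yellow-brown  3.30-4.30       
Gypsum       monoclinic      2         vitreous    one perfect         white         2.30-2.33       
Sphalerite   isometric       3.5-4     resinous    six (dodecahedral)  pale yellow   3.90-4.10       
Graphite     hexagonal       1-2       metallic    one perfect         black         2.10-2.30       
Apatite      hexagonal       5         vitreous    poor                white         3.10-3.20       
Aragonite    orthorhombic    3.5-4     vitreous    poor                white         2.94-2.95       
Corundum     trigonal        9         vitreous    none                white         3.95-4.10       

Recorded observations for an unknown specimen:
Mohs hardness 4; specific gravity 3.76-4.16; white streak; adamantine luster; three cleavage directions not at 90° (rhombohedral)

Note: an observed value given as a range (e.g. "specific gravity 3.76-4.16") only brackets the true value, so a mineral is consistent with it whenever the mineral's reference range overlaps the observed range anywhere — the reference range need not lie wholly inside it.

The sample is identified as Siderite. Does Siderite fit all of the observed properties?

No

Mohs hardness 4 — consistent with Siderite (hardness 3.5-4.5).
Specific gravity 3.76-4.16 — consistent with Siderite (SG 3.96).
White streak — consistent with Siderite (white streak).
Adamantine luster — Siderite has vitreous luster; a mismatch.
Three cleavage directions not at 90° (rhombohedral) — consistent with Siderite (cleavage three not at 90°).
Luster alone is enough to reject Siderite.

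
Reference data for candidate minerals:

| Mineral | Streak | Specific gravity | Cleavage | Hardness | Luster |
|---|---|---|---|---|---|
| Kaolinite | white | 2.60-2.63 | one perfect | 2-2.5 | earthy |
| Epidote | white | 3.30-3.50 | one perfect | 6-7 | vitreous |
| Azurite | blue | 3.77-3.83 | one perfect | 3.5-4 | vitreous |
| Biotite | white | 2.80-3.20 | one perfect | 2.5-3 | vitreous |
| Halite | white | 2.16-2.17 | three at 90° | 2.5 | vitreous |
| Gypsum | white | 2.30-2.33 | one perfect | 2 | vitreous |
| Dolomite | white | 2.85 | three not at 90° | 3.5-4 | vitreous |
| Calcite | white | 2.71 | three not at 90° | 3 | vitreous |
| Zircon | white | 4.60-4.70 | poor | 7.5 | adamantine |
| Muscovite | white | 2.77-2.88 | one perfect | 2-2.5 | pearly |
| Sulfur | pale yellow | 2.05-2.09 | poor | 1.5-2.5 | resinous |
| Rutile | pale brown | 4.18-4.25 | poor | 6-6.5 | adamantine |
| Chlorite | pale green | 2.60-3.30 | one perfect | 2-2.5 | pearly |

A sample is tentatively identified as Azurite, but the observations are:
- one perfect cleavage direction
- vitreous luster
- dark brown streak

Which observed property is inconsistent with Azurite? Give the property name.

streak

One perfect cleavage direction: Azurite has cleavage one perfect — agrees.
Vitreous luster: Azurite has vitreous luster — agrees.
Dark brown streak: Azurite has blue streak — does not match.
Only the streak is inconsistent.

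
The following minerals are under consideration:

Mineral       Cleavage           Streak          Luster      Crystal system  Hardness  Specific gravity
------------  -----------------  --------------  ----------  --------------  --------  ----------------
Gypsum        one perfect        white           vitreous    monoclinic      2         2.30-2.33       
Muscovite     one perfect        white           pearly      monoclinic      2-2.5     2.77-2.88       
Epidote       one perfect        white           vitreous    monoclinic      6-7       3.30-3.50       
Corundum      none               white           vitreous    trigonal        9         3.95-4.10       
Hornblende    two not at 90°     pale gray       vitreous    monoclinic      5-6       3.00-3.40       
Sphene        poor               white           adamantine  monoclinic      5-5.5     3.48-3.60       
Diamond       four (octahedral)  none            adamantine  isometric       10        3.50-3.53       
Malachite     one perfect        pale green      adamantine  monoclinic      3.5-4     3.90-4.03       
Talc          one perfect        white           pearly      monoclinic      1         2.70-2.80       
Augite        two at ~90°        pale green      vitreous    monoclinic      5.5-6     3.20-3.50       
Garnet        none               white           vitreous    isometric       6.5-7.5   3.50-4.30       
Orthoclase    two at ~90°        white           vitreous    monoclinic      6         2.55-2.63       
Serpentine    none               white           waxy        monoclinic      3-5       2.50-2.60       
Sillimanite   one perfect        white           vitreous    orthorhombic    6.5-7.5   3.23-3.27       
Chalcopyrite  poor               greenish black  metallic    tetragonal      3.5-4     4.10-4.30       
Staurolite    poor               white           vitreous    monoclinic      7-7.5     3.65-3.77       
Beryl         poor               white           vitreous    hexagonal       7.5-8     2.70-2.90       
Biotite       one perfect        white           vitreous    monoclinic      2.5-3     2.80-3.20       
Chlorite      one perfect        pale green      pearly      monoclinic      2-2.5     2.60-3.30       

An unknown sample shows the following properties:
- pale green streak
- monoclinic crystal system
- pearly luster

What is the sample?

Pale green streak — leaves Malachite, Augite, Chlorite.
Monoclinic crystal system — no further eliminations.
Pearly luster — only Chlorite remains.
Only Chlorite satisfies all observations.

Chlorite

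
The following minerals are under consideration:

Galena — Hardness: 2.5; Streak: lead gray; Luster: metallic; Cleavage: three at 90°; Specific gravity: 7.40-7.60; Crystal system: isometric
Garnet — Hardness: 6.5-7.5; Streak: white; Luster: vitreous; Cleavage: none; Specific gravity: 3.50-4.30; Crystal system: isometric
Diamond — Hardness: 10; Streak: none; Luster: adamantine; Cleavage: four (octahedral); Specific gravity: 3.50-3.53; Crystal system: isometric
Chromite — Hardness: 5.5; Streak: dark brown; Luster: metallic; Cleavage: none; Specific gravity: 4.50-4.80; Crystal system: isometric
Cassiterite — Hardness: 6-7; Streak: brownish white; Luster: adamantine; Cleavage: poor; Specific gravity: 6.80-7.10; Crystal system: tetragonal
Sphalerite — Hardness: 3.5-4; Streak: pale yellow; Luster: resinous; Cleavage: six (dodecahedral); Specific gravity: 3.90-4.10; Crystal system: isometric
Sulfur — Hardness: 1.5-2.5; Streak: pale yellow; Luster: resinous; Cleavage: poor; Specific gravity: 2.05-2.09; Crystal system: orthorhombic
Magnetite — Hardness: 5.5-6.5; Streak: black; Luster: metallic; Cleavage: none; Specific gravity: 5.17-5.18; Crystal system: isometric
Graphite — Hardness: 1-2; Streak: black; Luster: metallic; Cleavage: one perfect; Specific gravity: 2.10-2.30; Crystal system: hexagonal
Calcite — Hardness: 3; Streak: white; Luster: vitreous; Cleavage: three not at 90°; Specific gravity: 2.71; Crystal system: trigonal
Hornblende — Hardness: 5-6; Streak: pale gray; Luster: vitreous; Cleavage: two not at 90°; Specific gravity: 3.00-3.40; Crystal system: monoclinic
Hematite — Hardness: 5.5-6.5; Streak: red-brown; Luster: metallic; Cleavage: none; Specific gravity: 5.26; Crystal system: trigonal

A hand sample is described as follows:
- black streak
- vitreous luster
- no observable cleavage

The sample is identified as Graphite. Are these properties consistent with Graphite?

Black streak — matches Graphite (black streak).
Vitreous luster — Graphite has metallic luster; inconsistent.
No observable cleavage — Graphite has cleavage one perfect; inconsistent.
2 of the observed properties are inconsistent with Graphite.

No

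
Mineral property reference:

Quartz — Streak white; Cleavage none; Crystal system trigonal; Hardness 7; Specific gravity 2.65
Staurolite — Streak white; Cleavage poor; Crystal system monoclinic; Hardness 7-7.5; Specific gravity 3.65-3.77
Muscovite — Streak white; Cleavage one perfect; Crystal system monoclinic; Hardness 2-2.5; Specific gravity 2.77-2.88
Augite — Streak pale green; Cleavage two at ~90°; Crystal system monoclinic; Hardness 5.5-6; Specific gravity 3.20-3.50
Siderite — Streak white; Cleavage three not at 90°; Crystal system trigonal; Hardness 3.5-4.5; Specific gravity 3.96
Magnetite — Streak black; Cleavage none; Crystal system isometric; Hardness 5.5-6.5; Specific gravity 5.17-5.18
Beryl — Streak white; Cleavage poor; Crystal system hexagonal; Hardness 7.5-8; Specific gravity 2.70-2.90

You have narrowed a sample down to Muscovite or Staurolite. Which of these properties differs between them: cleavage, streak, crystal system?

cleavage

Cleavage: Muscovite one perfect, Staurolite poor — distinct.
Streak: both white — no difference.
Crystal system: both monoclinic — no difference.
Of the listed properties, cleavage is the one that separates them.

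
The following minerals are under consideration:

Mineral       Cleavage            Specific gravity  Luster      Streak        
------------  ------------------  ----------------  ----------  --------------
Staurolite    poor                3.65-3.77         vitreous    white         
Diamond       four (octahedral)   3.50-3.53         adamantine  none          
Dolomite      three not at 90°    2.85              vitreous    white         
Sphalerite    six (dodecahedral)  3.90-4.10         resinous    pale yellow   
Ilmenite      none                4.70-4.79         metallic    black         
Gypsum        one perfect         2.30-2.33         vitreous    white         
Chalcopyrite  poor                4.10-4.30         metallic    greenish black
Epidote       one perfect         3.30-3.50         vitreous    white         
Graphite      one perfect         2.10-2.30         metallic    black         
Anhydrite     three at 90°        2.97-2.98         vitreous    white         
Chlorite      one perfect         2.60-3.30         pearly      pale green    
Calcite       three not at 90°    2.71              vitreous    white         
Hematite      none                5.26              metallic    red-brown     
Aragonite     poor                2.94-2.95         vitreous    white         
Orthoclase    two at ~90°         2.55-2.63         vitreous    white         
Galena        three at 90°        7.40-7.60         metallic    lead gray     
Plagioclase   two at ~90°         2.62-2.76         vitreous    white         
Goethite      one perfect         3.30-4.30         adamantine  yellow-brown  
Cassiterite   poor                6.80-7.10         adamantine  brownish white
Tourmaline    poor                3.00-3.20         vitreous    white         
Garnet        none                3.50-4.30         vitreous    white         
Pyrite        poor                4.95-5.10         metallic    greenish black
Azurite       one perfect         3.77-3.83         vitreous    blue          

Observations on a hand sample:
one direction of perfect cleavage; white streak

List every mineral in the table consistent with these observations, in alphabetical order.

Epidote, Gypsum

One direction of perfect cleavage — only Gypsum, Epidote, Graphite, Chlorite, Goethite, Azurite remain.
White streak — leaves Gypsum, Epidote.
Remaining candidates: Epidote, Gypsum.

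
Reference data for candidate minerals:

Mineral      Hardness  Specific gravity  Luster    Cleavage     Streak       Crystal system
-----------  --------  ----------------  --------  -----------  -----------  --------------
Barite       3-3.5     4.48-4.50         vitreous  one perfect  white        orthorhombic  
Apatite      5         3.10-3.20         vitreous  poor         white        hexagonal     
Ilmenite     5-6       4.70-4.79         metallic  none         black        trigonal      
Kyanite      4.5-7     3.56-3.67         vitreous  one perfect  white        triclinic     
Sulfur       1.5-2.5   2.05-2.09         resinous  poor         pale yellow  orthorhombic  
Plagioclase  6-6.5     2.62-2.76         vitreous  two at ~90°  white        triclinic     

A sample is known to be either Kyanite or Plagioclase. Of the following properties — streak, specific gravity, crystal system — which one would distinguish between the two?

Streak: both white — same for both.
Specific gravity: Kyanite 3.56-3.67, Plagioclase 2.62-2.76 — distinct.
Crystal system: both triclinic — same for both.
Of the listed properties, specific gravity is the one that separates them.

specific gravity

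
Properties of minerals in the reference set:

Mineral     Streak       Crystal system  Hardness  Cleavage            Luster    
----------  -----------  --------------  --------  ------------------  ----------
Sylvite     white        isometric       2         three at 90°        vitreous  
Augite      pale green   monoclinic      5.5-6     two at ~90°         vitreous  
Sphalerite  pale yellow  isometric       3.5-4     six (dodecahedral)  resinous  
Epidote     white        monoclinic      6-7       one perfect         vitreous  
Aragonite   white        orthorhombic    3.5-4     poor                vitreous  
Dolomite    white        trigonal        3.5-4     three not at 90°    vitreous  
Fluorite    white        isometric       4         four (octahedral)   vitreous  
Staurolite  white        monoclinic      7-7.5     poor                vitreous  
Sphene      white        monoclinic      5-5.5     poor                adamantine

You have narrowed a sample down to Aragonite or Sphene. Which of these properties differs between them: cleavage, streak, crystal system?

crystal system

Cleavage: both poor — shared.
Streak: both white — shared.
Crystal system: Aragonite orthorhombic, Sphene monoclinic — different.
Of the listed properties, crystal system is the one that separates them.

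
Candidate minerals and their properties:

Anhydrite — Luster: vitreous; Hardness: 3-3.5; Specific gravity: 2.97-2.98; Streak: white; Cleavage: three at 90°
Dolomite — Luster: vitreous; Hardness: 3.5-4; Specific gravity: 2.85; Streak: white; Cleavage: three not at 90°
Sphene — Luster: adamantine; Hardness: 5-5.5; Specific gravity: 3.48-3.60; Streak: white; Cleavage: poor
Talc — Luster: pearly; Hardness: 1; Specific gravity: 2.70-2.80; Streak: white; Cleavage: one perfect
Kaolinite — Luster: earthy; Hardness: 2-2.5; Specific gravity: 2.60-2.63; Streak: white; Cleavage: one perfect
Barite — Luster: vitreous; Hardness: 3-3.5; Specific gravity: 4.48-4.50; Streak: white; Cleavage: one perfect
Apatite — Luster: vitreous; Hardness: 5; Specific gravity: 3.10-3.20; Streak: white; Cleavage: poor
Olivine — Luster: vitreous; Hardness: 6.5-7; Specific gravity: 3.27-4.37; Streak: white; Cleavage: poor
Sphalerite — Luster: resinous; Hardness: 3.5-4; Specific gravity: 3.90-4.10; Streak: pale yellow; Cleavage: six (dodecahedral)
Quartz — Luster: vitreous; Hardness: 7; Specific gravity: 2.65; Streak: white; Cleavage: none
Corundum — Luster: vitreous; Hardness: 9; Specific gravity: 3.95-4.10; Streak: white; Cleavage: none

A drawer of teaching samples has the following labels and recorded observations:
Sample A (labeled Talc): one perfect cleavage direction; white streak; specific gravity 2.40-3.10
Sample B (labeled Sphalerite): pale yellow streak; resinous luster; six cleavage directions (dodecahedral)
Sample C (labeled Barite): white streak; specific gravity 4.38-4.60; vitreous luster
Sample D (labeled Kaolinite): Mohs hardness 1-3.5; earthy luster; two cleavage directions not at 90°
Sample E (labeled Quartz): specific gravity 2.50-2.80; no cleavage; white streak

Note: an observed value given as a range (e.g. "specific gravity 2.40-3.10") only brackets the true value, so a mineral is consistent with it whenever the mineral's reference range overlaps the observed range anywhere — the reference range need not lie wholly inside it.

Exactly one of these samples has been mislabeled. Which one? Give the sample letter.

D

Sample A: nothing contradicts Talc.
Sample B: nothing contradicts Sphalerite.
Sample C: nothing contradicts Barite.
Sample D: two cleavage directions not at 90° is outside the reference for Kaolinite (cleavage one perfect) — mislabeled.
Sample E: nothing contradicts Quartz.
The mislabeled specimen is D.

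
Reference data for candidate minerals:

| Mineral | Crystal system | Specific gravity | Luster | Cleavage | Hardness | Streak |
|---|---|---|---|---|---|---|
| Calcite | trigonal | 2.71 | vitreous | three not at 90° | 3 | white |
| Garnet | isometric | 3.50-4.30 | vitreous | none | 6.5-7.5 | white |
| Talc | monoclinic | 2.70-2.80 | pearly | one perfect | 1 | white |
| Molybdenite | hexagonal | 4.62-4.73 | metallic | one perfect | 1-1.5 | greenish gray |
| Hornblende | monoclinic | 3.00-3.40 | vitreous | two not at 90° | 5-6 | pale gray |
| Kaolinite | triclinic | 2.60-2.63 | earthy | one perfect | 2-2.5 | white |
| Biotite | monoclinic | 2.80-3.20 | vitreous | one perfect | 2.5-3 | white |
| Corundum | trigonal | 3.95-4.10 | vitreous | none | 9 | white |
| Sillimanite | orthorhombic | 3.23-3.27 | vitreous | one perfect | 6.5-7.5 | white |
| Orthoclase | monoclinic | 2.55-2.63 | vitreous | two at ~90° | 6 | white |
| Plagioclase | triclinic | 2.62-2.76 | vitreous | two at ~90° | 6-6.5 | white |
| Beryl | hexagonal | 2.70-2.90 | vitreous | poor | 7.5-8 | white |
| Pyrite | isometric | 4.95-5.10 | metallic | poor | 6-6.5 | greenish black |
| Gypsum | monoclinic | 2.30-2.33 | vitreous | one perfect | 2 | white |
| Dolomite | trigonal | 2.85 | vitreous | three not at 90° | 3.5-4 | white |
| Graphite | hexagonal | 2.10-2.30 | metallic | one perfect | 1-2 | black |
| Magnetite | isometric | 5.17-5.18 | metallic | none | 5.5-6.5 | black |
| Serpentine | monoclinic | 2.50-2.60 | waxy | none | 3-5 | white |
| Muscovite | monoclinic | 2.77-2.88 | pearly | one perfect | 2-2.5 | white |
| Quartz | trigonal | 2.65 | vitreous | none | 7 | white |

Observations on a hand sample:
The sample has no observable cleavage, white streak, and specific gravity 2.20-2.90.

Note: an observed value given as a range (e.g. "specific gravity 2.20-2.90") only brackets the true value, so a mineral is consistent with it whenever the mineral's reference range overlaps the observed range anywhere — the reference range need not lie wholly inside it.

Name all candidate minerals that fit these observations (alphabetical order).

Quartz, Serpentine

No observable cleavage: Garnet, Corundum, Magnetite, Serpentine, Quartz remain.
White streak rules out Magnetite.
Specific gravity 2.20-2.90 rules out Garnet, Corundum.
Remaining candidates: Quartz, Serpentine.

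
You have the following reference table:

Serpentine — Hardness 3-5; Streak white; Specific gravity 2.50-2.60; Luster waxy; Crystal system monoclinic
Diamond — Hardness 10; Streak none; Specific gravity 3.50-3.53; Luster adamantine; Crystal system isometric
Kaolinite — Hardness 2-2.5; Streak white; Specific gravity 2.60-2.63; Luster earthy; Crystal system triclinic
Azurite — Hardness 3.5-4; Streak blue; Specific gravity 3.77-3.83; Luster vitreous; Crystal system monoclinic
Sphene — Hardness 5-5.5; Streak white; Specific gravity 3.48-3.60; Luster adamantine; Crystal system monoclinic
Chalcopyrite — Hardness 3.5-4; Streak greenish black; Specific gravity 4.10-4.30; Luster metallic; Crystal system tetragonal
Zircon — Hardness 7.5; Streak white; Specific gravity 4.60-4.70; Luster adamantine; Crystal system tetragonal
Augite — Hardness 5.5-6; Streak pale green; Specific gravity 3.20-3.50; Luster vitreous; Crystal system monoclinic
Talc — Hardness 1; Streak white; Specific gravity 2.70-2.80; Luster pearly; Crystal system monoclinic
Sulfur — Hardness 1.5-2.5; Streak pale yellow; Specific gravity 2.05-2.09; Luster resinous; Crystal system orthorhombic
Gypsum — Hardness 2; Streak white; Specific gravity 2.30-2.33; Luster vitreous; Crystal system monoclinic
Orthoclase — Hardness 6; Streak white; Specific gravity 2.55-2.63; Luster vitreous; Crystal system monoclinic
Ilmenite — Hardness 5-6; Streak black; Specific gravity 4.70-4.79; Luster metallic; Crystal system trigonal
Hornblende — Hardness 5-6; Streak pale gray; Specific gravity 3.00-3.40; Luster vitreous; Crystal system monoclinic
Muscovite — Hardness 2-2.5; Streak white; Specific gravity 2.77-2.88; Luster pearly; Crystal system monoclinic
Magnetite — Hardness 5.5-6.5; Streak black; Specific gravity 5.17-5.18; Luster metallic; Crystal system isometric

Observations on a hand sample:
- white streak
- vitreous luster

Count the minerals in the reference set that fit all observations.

2

White streak: leaves Serpentine, Kaolinite, Sphene, Zircon, Talc, Gypsum, Orthoclase, Muscovite.
Vitreous luster: leaves Gypsum, Orthoclase.
Consistent with every observation: Gypsum, Orthoclase.
That is 2 minerals.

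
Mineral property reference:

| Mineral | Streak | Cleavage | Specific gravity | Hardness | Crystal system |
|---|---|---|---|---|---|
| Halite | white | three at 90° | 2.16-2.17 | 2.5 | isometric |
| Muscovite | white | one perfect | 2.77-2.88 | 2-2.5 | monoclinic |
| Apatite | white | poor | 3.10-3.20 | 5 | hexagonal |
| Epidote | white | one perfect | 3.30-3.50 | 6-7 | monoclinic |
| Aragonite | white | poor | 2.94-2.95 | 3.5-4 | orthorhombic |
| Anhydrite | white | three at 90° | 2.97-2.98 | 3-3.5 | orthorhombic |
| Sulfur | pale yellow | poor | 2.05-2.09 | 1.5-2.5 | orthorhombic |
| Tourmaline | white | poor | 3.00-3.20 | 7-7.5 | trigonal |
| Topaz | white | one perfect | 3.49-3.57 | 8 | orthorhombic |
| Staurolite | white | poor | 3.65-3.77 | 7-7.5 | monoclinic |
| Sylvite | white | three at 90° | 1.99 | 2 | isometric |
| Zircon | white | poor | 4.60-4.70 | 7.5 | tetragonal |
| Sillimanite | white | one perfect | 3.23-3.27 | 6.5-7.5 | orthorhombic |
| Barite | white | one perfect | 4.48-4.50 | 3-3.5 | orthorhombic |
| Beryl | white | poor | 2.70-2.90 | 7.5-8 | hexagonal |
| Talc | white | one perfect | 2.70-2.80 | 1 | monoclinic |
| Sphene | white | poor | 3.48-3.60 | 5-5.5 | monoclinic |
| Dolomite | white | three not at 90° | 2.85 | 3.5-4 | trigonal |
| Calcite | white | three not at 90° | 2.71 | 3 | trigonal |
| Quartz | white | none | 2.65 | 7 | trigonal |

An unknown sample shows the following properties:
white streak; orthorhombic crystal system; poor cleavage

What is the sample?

White streak eliminates Sulfur.
Orthorhombic crystal system — only Aragonite, Anhydrite, Topaz, Sillimanite, Barite remain.
Poor cleavage — only Aragonite remains.
Only Aragonite satisfies all observations.

Aragonite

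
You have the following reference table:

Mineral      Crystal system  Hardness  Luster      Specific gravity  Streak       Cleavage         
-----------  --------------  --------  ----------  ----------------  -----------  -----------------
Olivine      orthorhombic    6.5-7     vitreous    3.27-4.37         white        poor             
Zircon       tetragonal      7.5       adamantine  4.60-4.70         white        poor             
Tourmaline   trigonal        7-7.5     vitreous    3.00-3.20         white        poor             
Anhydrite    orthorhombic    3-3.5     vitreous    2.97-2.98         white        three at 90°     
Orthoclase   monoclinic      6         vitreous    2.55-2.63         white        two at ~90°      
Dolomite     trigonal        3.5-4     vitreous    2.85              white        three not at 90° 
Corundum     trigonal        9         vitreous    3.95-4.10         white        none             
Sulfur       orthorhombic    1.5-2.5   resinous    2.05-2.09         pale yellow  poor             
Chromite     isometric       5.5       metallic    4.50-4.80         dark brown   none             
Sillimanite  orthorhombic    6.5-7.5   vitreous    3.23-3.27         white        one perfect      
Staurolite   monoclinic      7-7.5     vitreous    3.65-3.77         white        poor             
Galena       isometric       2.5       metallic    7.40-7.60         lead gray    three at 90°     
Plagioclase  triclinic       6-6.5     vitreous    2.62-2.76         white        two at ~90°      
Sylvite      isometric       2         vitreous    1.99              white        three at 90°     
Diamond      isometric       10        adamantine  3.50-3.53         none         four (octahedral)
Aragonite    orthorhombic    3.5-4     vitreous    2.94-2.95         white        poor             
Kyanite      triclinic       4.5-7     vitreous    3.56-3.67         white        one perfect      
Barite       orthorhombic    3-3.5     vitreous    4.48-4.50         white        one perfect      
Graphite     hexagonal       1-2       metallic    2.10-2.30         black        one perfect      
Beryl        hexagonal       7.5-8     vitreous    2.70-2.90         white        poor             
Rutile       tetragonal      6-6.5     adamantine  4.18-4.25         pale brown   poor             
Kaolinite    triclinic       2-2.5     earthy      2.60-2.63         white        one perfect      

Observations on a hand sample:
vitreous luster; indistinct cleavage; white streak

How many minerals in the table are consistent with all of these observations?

5

Vitreous luster — narrows the field to Olivine, Tourmaline, Anhydrite, Orthoclase, Dolomite, Corundum, Sillimanite, Staurolite, Plagioclase, Sylvite, Aragonite, Kyanite, Barite, Beryl.
Indistinct cleavage — narrows the field to Olivine, Tourmaline, Staurolite, Aragonite, Beryl.
White streak — consistent with all remaining minerals.
The minerals that satisfy all observations are Aragonite, Beryl, Olivine, Staurolite, Tourmaline.
That is 5 minerals.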